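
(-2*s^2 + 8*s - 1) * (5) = -10*s^2 + 40*s - 5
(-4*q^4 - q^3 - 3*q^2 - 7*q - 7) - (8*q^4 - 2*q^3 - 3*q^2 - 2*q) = -12*q^4 + q^3 - 5*q - 7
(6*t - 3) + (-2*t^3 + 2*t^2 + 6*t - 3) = -2*t^3 + 2*t^2 + 12*t - 6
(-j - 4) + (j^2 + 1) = j^2 - j - 3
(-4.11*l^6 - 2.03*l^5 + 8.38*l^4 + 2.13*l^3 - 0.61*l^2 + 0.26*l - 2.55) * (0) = 0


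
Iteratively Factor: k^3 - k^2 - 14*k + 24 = (k - 3)*(k^2 + 2*k - 8) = (k - 3)*(k + 4)*(k - 2)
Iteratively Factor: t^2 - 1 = (t + 1)*(t - 1)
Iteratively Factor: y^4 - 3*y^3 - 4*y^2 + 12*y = (y - 3)*(y^3 - 4*y) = y*(y - 3)*(y^2 - 4) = y*(y - 3)*(y + 2)*(y - 2)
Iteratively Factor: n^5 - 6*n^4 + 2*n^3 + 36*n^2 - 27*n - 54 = (n - 3)*(n^4 - 3*n^3 - 7*n^2 + 15*n + 18) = (n - 3)*(n + 2)*(n^3 - 5*n^2 + 3*n + 9) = (n - 3)^2*(n + 2)*(n^2 - 2*n - 3) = (n - 3)^3*(n + 2)*(n + 1)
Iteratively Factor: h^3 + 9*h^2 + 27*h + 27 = (h + 3)*(h^2 + 6*h + 9) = (h + 3)^2*(h + 3)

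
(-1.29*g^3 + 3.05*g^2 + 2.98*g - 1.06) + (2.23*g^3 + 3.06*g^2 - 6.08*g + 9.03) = 0.94*g^3 + 6.11*g^2 - 3.1*g + 7.97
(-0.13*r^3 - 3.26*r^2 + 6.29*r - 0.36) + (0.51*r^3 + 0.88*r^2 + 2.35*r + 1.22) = 0.38*r^3 - 2.38*r^2 + 8.64*r + 0.86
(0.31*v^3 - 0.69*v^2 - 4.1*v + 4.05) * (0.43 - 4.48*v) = -1.3888*v^4 + 3.2245*v^3 + 18.0713*v^2 - 19.907*v + 1.7415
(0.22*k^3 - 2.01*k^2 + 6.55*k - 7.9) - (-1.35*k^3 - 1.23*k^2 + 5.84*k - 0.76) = 1.57*k^3 - 0.78*k^2 + 0.71*k - 7.14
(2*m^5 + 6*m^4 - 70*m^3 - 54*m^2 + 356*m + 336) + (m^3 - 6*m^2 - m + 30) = 2*m^5 + 6*m^4 - 69*m^3 - 60*m^2 + 355*m + 366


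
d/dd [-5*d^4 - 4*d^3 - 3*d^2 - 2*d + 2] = -20*d^3 - 12*d^2 - 6*d - 2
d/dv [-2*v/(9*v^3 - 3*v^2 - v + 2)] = 2*(18*v^3 - 3*v^2 - 2)/(81*v^6 - 54*v^5 - 9*v^4 + 42*v^3 - 11*v^2 - 4*v + 4)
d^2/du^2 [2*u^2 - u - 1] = 4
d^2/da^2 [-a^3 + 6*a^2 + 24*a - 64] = 12 - 6*a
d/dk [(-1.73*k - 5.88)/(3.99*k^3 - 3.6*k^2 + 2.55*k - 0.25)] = (13.8054*k^3 + 64.1556*k^2 - 42.336*k + 15.4265)/(15.9201*k^6 - 28.728*k^5 + 33.309*k^4 - 20.355*k^3 + 8.3025*k^2 - 1.275*k + 0.0625)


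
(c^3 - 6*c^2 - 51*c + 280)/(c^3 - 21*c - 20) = (c^2 - c - 56)/(c^2 + 5*c + 4)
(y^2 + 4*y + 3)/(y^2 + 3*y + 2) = (y + 3)/(y + 2)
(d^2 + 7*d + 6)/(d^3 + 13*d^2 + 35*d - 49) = (d^2 + 7*d + 6)/(d^3 + 13*d^2 + 35*d - 49)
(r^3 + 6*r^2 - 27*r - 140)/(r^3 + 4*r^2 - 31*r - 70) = (r + 4)/(r + 2)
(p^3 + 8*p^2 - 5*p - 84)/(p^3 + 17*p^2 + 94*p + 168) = (p - 3)/(p + 6)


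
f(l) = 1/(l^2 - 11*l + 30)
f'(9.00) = -0.05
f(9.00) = 0.08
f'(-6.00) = 0.00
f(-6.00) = 0.01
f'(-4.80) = 0.00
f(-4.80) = 0.01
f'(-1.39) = 0.01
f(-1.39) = 0.02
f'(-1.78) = 0.01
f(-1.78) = 0.02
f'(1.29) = 0.03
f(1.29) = 0.06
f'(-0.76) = 0.01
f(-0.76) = 0.03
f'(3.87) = 0.56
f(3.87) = 0.42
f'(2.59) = 0.09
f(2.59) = 0.12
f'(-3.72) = 0.00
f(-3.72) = 0.01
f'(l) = (11 - 2*l)/(l^2 - 11*l + 30)^2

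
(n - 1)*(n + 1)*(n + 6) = n^3 + 6*n^2 - n - 6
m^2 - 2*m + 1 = (m - 1)^2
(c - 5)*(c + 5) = c^2 - 25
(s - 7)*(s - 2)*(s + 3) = s^3 - 6*s^2 - 13*s + 42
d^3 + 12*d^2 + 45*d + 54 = (d + 3)^2*(d + 6)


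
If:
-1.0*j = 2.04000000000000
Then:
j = -2.04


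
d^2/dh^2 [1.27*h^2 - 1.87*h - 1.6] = 2.54000000000000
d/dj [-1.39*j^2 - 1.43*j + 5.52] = -2.78*j - 1.43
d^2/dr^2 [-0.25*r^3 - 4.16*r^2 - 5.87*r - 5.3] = -1.5*r - 8.32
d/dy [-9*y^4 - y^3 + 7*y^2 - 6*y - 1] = -36*y^3 - 3*y^2 + 14*y - 6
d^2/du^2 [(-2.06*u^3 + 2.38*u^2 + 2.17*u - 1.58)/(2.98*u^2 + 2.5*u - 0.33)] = (-2.1316282072803e-14*u^4 - 26.722672*u^3 - 59.94624*u^2 - 59.168136*u - 18.75868)/(26.463592*u^6 + 66.603*u^5 + 47.083404*u^4 + 0.873999999999999*u^3 - 5.213934*u^2 + 0.81675*u - 0.035937)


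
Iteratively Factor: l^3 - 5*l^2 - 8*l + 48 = (l - 4)*(l^2 - l - 12) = (l - 4)^2*(l + 3)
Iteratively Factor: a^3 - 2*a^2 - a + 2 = (a - 2)*(a^2 - 1) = (a - 2)*(a - 1)*(a + 1)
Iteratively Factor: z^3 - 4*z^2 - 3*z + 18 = (z - 3)*(z^2 - z - 6) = (z - 3)*(z + 2)*(z - 3)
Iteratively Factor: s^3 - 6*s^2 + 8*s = (s - 2)*(s^2 - 4*s) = (s - 4)*(s - 2)*(s)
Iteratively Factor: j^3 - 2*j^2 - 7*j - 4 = (j + 1)*(j^2 - 3*j - 4) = (j + 1)^2*(j - 4)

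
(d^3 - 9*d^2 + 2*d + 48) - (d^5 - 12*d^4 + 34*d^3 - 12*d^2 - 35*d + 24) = -d^5 + 12*d^4 - 33*d^3 + 3*d^2 + 37*d + 24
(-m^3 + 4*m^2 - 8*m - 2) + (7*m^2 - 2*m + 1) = -m^3 + 11*m^2 - 10*m - 1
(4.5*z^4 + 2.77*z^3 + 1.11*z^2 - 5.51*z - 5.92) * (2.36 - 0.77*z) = -3.465*z^5 + 8.4871*z^4 + 5.6825*z^3 + 6.8623*z^2 - 8.4452*z - 13.9712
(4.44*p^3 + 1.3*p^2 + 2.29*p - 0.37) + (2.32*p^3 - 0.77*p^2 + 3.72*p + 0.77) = 6.76*p^3 + 0.53*p^2 + 6.01*p + 0.4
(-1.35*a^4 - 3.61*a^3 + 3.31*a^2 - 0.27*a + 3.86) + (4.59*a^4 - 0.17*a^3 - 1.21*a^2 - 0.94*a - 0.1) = 3.24*a^4 - 3.78*a^3 + 2.1*a^2 - 1.21*a + 3.76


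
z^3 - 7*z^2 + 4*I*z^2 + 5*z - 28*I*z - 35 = (z - 7)*(z - I)*(z + 5*I)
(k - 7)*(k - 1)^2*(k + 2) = k^4 - 7*k^3 - 3*k^2 + 23*k - 14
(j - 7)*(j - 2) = j^2 - 9*j + 14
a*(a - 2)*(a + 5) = a^3 + 3*a^2 - 10*a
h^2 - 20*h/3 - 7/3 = (h - 7)*(h + 1/3)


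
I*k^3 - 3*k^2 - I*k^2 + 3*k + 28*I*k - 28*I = (k - 4*I)*(k + 7*I)*(I*k - I)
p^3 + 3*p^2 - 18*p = p*(p - 3)*(p + 6)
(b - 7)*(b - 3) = b^2 - 10*b + 21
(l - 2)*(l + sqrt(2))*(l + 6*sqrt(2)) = l^3 - 2*l^2 + 7*sqrt(2)*l^2 - 14*sqrt(2)*l + 12*l - 24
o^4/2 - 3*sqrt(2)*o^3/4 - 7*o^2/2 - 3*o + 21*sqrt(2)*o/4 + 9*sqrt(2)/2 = (o/2 + 1/2)*(o - 3)*(o + 2)*(o - 3*sqrt(2)/2)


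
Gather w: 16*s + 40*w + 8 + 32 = 16*s + 40*w + 40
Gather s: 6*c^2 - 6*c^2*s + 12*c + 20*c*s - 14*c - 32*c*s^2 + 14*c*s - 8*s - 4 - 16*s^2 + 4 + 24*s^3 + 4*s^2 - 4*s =6*c^2 - 2*c + 24*s^3 + s^2*(-32*c - 12) + s*(-6*c^2 + 34*c - 12)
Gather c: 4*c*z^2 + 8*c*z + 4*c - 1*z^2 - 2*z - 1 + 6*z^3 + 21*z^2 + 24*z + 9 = c*(4*z^2 + 8*z + 4) + 6*z^3 + 20*z^2 + 22*z + 8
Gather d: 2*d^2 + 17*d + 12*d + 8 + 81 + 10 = 2*d^2 + 29*d + 99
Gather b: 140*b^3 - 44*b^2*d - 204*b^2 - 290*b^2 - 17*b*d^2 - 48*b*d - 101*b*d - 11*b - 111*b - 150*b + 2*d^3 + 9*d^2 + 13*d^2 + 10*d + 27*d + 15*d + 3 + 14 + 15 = 140*b^3 + b^2*(-44*d - 494) + b*(-17*d^2 - 149*d - 272) + 2*d^3 + 22*d^2 + 52*d + 32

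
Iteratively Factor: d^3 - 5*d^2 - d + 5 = (d + 1)*(d^2 - 6*d + 5) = (d - 5)*(d + 1)*(d - 1)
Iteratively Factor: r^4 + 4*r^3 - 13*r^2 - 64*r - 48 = (r + 3)*(r^3 + r^2 - 16*r - 16) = (r + 1)*(r + 3)*(r^2 - 16) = (r - 4)*(r + 1)*(r + 3)*(r + 4)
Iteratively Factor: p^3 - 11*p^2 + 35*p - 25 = (p - 1)*(p^2 - 10*p + 25) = (p - 5)*(p - 1)*(p - 5)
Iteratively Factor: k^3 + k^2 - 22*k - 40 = (k + 2)*(k^2 - k - 20) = (k - 5)*(k + 2)*(k + 4)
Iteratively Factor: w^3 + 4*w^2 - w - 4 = (w + 1)*(w^2 + 3*w - 4) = (w + 1)*(w + 4)*(w - 1)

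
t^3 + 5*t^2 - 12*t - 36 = (t - 3)*(t + 2)*(t + 6)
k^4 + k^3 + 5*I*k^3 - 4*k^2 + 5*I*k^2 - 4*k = k*(k + 1)*(k + I)*(k + 4*I)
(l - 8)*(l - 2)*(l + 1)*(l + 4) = l^4 - 5*l^3 - 30*l^2 + 40*l + 64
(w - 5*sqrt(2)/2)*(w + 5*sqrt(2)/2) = w^2 - 25/2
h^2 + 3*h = h*(h + 3)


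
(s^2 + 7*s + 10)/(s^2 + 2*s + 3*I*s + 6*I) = (s + 5)/(s + 3*I)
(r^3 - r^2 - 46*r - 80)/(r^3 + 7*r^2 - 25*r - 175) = (r^2 - 6*r - 16)/(r^2 + 2*r - 35)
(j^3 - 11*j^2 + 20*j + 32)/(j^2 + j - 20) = (j^2 - 7*j - 8)/(j + 5)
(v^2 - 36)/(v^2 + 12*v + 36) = (v - 6)/(v + 6)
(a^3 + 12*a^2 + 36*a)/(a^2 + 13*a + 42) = a*(a + 6)/(a + 7)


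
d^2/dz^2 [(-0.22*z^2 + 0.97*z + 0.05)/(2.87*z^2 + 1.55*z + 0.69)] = (17.936926*z^3 + 5.085066*z^2 - 10.190796*z - 2.242094)/(23.639903*z^6 + 38.301585*z^5 + 37.735908*z^4 + 22.140665*z^3 + 9.072396*z^2 + 2.213865*z + 0.328509)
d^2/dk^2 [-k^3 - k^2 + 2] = -6*k - 2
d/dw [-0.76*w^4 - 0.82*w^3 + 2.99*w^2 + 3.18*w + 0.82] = -3.04*w^3 - 2.46*w^2 + 5.98*w + 3.18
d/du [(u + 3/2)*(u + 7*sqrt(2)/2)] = 2*u + 3/2 + 7*sqrt(2)/2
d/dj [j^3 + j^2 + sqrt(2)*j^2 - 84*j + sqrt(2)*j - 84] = 3*j^2 + 2*j + 2*sqrt(2)*j - 84 + sqrt(2)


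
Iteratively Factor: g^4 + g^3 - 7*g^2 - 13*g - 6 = (g + 1)*(g^3 - 7*g - 6) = (g + 1)^2*(g^2 - g - 6) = (g + 1)^2*(g + 2)*(g - 3)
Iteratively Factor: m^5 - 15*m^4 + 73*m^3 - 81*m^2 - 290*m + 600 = (m - 5)*(m^4 - 10*m^3 + 23*m^2 + 34*m - 120) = (m - 5)*(m + 2)*(m^3 - 12*m^2 + 47*m - 60) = (m - 5)*(m - 4)*(m + 2)*(m^2 - 8*m + 15) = (m - 5)^2*(m - 4)*(m + 2)*(m - 3)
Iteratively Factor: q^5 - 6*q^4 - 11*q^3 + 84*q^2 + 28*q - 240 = (q + 2)*(q^4 - 8*q^3 + 5*q^2 + 74*q - 120) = (q - 4)*(q + 2)*(q^3 - 4*q^2 - 11*q + 30) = (q - 5)*(q - 4)*(q + 2)*(q^2 + q - 6) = (q - 5)*(q - 4)*(q - 2)*(q + 2)*(q + 3)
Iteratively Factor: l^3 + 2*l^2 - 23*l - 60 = (l - 5)*(l^2 + 7*l + 12) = (l - 5)*(l + 4)*(l + 3)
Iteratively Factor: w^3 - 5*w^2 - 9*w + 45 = (w - 5)*(w^2 - 9) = (w - 5)*(w - 3)*(w + 3)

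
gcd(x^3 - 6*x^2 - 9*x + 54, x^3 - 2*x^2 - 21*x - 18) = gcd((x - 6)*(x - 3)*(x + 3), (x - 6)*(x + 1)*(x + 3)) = x^2 - 3*x - 18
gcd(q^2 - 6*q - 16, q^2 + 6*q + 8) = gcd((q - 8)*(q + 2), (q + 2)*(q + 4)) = q + 2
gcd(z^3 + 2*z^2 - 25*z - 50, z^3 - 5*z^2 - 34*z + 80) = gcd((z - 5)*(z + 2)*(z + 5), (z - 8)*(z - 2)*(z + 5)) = z + 5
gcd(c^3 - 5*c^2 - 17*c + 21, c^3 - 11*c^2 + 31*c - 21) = c^2 - 8*c + 7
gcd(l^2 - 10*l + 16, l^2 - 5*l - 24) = l - 8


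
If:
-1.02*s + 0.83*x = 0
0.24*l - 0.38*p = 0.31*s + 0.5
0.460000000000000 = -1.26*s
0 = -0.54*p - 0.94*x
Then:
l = 2.85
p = 0.78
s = -0.37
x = -0.45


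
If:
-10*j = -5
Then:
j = 1/2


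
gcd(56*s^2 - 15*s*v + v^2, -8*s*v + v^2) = 8*s - v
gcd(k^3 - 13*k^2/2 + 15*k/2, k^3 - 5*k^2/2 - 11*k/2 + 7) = 1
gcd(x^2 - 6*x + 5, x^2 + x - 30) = x - 5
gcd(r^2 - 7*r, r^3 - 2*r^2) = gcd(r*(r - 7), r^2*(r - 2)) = r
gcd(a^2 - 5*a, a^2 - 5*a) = a^2 - 5*a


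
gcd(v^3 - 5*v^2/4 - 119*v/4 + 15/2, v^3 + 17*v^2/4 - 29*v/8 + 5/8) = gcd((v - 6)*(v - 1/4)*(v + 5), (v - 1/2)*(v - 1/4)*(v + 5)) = v^2 + 19*v/4 - 5/4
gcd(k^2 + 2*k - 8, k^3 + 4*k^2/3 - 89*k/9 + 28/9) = k + 4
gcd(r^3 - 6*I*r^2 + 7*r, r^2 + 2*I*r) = r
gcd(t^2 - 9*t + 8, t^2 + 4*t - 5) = t - 1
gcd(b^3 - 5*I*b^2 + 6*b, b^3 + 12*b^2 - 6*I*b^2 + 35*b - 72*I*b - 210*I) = b - 6*I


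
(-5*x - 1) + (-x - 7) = -6*x - 8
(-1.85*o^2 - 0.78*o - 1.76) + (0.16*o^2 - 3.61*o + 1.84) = -1.69*o^2 - 4.39*o + 0.0800000000000001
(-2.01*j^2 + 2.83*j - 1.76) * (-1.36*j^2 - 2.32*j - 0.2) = 2.7336*j^4 + 0.814399999999999*j^3 - 3.77*j^2 + 3.5172*j + 0.352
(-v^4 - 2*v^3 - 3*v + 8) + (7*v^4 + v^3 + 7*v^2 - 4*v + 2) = 6*v^4 - v^3 + 7*v^2 - 7*v + 10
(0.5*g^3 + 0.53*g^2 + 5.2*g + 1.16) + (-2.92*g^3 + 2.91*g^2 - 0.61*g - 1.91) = -2.42*g^3 + 3.44*g^2 + 4.59*g - 0.75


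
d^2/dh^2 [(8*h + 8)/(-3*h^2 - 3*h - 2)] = 48*(-3*(h + 1)*(2*h + 1)^2 + (3*h + 2)*(3*h^2 + 3*h + 2))/(3*h^2 + 3*h + 2)^3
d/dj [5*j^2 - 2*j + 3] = 10*j - 2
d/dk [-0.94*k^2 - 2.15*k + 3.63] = -1.88*k - 2.15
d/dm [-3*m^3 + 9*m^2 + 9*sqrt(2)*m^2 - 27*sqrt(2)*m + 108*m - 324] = -9*m^2 + 18*m + 18*sqrt(2)*m - 27*sqrt(2) + 108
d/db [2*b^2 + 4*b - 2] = 4*b + 4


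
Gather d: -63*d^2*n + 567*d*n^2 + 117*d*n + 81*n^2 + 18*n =-63*d^2*n + d*(567*n^2 + 117*n) + 81*n^2 + 18*n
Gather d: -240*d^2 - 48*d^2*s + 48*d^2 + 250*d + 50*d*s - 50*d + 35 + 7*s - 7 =d^2*(-48*s - 192) + d*(50*s + 200) + 7*s + 28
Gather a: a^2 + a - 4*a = a^2 - 3*a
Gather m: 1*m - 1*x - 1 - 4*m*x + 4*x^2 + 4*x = m*(1 - 4*x) + 4*x^2 + 3*x - 1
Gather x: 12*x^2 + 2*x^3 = 2*x^3 + 12*x^2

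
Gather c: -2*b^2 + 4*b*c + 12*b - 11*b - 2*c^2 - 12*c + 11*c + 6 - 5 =-2*b^2 + b - 2*c^2 + c*(4*b - 1) + 1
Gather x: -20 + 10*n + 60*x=10*n + 60*x - 20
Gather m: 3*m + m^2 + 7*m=m^2 + 10*m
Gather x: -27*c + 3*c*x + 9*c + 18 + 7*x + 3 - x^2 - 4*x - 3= -18*c - x^2 + x*(3*c + 3) + 18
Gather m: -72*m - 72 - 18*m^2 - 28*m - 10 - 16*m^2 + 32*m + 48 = -34*m^2 - 68*m - 34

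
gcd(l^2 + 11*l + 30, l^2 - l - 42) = l + 6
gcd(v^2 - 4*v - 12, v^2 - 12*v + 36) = v - 6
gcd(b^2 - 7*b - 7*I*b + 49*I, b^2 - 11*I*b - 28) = b - 7*I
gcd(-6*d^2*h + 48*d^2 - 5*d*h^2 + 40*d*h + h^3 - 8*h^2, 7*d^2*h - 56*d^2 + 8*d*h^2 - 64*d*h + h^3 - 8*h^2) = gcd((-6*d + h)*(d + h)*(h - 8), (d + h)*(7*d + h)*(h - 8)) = d*h - 8*d + h^2 - 8*h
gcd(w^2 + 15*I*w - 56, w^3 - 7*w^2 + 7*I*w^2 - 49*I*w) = w + 7*I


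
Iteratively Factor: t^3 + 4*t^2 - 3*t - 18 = (t + 3)*(t^2 + t - 6) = (t - 2)*(t + 3)*(t + 3)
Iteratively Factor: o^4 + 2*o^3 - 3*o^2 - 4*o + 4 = (o + 2)*(o^3 - 3*o + 2) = (o + 2)^2*(o^2 - 2*o + 1) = (o - 1)*(o + 2)^2*(o - 1)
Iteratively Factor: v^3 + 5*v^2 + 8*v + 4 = (v + 2)*(v^2 + 3*v + 2) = (v + 2)^2*(v + 1)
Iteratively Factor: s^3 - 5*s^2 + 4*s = (s)*(s^2 - 5*s + 4) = s*(s - 1)*(s - 4)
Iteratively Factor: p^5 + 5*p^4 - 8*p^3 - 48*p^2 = (p + 4)*(p^4 + p^3 - 12*p^2) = p*(p + 4)*(p^3 + p^2 - 12*p) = p*(p + 4)^2*(p^2 - 3*p) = p^2*(p + 4)^2*(p - 3)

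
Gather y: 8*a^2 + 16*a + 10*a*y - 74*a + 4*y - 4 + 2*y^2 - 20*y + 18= 8*a^2 - 58*a + 2*y^2 + y*(10*a - 16) + 14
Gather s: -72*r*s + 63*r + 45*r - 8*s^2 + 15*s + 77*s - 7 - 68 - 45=108*r - 8*s^2 + s*(92 - 72*r) - 120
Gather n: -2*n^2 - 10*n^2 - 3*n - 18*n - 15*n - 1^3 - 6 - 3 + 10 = -12*n^2 - 36*n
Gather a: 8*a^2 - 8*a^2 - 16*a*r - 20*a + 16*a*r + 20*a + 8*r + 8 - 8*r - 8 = 0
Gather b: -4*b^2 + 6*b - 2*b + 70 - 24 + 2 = -4*b^2 + 4*b + 48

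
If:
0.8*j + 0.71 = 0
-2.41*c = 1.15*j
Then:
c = 0.42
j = -0.89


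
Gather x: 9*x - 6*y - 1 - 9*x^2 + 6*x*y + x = -9*x^2 + x*(6*y + 10) - 6*y - 1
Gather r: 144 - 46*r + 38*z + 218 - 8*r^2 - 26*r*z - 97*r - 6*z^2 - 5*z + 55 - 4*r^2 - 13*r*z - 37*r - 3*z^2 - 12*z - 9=-12*r^2 + r*(-39*z - 180) - 9*z^2 + 21*z + 408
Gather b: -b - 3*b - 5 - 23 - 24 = -4*b - 52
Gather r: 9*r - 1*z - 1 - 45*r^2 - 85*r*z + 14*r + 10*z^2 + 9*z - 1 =-45*r^2 + r*(23 - 85*z) + 10*z^2 + 8*z - 2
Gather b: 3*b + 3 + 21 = 3*b + 24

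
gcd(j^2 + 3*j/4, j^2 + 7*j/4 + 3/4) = j + 3/4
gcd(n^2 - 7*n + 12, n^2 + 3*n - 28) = n - 4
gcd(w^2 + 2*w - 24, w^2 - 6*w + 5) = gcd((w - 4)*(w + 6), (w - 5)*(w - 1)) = 1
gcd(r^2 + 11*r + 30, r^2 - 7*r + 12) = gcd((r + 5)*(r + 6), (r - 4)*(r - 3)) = 1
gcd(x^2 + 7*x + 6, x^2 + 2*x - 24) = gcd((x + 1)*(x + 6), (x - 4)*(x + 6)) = x + 6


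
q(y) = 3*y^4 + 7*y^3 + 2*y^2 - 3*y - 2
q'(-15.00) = -35838.00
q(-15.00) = 128743.00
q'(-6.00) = -1863.00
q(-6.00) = 2464.00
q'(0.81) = 20.40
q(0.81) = 1.89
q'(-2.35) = -52.16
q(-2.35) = 16.74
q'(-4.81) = -871.80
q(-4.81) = 885.55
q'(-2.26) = -43.30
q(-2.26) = 12.46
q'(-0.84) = 1.35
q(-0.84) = -0.72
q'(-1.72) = -8.81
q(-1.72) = -0.29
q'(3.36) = 702.72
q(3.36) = 658.40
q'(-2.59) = -80.98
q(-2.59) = 32.56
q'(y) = 12*y^3 + 21*y^2 + 4*y - 3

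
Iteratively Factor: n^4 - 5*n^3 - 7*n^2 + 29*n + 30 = (n + 1)*(n^3 - 6*n^2 - n + 30) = (n + 1)*(n + 2)*(n^2 - 8*n + 15) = (n - 5)*(n + 1)*(n + 2)*(n - 3)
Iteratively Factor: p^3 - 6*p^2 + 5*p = (p - 5)*(p^2 - p) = p*(p - 5)*(p - 1)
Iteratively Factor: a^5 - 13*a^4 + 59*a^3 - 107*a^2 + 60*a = (a)*(a^4 - 13*a^3 + 59*a^2 - 107*a + 60) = a*(a - 3)*(a^3 - 10*a^2 + 29*a - 20) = a*(a - 3)*(a - 1)*(a^2 - 9*a + 20) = a*(a - 5)*(a - 3)*(a - 1)*(a - 4)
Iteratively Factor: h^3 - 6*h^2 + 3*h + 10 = (h - 5)*(h^2 - h - 2) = (h - 5)*(h + 1)*(h - 2)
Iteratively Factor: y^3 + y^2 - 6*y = (y - 2)*(y^2 + 3*y) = y*(y - 2)*(y + 3)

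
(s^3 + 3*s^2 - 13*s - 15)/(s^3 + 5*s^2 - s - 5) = (s - 3)/(s - 1)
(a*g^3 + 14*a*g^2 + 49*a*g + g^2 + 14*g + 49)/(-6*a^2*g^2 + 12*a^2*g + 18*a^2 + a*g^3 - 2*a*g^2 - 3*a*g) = (-a*g^3 - 14*a*g^2 - 49*a*g - g^2 - 14*g - 49)/(a*(6*a*g^2 - 12*a*g - 18*a - g^3 + 2*g^2 + 3*g))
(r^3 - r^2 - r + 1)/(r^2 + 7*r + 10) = (r^3 - r^2 - r + 1)/(r^2 + 7*r + 10)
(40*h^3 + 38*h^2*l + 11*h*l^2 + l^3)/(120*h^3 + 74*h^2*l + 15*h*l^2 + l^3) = (2*h + l)/(6*h + l)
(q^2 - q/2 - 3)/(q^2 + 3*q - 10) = (q + 3/2)/(q + 5)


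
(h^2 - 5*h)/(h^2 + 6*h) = (h - 5)/(h + 6)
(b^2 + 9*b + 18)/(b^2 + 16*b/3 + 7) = 3*(b + 6)/(3*b + 7)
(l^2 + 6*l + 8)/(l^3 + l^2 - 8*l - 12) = (l + 4)/(l^2 - l - 6)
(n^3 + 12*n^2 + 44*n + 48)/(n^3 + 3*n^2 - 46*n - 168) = (n + 2)/(n - 7)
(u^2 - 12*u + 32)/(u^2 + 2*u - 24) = (u - 8)/(u + 6)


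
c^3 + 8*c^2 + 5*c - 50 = (c - 2)*(c + 5)^2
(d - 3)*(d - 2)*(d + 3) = d^3 - 2*d^2 - 9*d + 18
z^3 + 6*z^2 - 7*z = z*(z - 1)*(z + 7)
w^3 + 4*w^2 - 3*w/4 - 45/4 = (w - 3/2)*(w + 5/2)*(w + 3)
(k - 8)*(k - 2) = k^2 - 10*k + 16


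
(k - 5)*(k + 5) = k^2 - 25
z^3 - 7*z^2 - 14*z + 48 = (z - 8)*(z - 2)*(z + 3)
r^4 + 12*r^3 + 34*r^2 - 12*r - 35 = (r - 1)*(r + 1)*(r + 5)*(r + 7)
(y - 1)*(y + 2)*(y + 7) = y^3 + 8*y^2 + 5*y - 14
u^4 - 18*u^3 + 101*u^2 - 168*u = u*(u - 8)*(u - 7)*(u - 3)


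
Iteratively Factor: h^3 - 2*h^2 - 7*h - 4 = (h - 4)*(h^2 + 2*h + 1) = (h - 4)*(h + 1)*(h + 1)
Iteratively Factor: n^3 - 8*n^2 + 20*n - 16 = (n - 2)*(n^2 - 6*n + 8) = (n - 2)^2*(n - 4)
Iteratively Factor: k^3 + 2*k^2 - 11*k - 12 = (k - 3)*(k^2 + 5*k + 4) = (k - 3)*(k + 4)*(k + 1)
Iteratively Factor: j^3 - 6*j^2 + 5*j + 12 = (j - 3)*(j^2 - 3*j - 4) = (j - 3)*(j + 1)*(j - 4)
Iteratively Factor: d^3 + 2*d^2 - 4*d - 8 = (d - 2)*(d^2 + 4*d + 4) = (d - 2)*(d + 2)*(d + 2)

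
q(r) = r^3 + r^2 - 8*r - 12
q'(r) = 3*r^2 + 2*r - 8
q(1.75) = -17.58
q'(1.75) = 4.69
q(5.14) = 109.10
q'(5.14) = 81.54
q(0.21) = -13.63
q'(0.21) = -7.45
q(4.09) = 40.43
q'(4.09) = 50.36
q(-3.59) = -16.66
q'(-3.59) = 23.48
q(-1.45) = -1.35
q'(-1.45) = -4.59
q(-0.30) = -9.54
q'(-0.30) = -8.33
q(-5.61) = -112.21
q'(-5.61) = 75.20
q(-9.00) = -588.00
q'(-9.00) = 217.00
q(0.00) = -12.00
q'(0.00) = -8.00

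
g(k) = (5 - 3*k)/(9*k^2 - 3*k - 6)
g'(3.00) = 0.00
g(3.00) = -0.06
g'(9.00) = 0.00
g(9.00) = -0.03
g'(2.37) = -0.02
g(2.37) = -0.06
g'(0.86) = -6.60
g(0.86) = -1.26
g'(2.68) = -0.01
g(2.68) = -0.06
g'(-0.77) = 43.66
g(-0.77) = 4.44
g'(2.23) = -0.03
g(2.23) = -0.05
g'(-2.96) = 0.08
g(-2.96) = 0.17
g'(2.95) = 0.00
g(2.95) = -0.06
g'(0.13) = 0.56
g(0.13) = -0.74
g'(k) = (3 - 18*k)*(5 - 3*k)/(9*k^2 - 3*k - 6)^2 - 3/(9*k^2 - 3*k - 6)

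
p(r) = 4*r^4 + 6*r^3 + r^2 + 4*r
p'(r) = 16*r^3 + 18*r^2 + 2*r + 4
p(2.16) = 160.84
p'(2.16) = 253.54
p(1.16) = 22.59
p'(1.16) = 55.52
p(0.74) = 7.14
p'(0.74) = 21.82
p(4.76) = 2742.27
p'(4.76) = 2146.96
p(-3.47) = 327.40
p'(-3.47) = -454.71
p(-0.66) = -3.17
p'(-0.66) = 5.92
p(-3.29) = 252.64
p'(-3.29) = -377.53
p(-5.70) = 3120.93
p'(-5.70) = -2385.67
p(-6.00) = 3900.00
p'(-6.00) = -2816.00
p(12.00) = 93504.00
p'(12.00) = 30268.00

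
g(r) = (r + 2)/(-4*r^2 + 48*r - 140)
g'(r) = (r + 2)*(8*r - 48)/(-4*r^2 + 48*r - 140)^2 + 1/(-4*r^2 + 48*r - 140) = (-r^2 + 12*r + 2*(r - 6)*(r + 2) - 35)/(4*(r^2 - 12*r + 35)^2)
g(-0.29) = -0.01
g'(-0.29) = -0.01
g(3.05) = -0.16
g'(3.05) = -0.16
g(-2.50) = 0.00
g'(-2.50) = -0.00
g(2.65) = -0.11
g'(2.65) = -0.10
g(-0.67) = -0.01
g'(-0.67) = -0.01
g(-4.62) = 0.01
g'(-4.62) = -0.00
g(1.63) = -0.05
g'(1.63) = -0.04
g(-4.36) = 0.01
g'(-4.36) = -0.00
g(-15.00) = 0.01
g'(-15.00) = 0.00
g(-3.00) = 0.00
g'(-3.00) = 0.00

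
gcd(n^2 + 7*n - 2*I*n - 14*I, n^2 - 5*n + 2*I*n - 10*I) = 1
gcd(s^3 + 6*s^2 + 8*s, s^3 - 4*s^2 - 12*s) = s^2 + 2*s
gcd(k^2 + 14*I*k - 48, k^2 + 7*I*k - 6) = k + 6*I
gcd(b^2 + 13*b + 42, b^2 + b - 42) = b + 7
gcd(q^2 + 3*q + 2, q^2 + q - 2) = q + 2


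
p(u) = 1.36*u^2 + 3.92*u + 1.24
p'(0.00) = 3.92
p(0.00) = 1.24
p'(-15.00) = -36.88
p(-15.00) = 248.44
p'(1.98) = 9.31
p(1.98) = 14.33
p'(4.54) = 16.27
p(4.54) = 47.07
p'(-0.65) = 2.15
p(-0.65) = -0.73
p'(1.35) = 7.59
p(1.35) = 9.01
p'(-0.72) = 1.96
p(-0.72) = -0.88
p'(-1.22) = 0.60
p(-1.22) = -1.52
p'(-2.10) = -1.79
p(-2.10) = -0.99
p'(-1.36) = 0.22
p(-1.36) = -1.58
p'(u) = 2.72*u + 3.92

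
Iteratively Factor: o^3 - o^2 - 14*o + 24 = (o + 4)*(o^2 - 5*o + 6) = (o - 2)*(o + 4)*(o - 3)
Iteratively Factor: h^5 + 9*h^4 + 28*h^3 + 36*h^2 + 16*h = (h + 2)*(h^4 + 7*h^3 + 14*h^2 + 8*h) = (h + 2)*(h + 4)*(h^3 + 3*h^2 + 2*h) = h*(h + 2)*(h + 4)*(h^2 + 3*h + 2) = h*(h + 2)^2*(h + 4)*(h + 1)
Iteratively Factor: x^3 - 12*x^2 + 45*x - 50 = (x - 5)*(x^2 - 7*x + 10) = (x - 5)^2*(x - 2)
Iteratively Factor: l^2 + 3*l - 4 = (l + 4)*(l - 1)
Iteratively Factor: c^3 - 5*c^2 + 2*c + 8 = (c + 1)*(c^2 - 6*c + 8) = (c - 4)*(c + 1)*(c - 2)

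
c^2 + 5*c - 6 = (c - 1)*(c + 6)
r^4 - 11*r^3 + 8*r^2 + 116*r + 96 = (r - 8)*(r - 6)*(r + 1)*(r + 2)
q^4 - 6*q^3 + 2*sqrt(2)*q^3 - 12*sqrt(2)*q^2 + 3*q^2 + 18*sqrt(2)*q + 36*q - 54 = (q - 3)^2*(q - sqrt(2))*(q + 3*sqrt(2))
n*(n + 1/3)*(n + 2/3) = n^3 + n^2 + 2*n/9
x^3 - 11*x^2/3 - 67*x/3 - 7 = (x - 7)*(x + 1/3)*(x + 3)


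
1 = 1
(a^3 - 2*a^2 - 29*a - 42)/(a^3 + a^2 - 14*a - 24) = (a - 7)/(a - 4)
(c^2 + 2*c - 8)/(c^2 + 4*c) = (c - 2)/c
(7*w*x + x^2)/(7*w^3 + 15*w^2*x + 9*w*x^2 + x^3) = x/(w^2 + 2*w*x + x^2)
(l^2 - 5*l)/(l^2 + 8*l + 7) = l*(l - 5)/(l^2 + 8*l + 7)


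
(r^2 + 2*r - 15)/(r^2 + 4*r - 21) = (r + 5)/(r + 7)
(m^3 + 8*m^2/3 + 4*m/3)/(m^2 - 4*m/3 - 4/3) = m*(m + 2)/(m - 2)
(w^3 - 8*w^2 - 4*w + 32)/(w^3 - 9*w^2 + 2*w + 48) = (w - 2)/(w - 3)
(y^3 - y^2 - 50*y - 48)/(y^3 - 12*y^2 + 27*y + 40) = (y + 6)/(y - 5)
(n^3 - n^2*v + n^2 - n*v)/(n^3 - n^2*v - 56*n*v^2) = (-n^2 + n*v - n + v)/(-n^2 + n*v + 56*v^2)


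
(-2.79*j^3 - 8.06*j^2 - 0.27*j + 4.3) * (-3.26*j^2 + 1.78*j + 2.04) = 9.0954*j^5 + 21.3094*j^4 - 19.1582*j^3 - 30.941*j^2 + 7.1032*j + 8.772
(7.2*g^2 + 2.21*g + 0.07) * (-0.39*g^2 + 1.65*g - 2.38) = -2.808*g^4 + 11.0181*g^3 - 13.5168*g^2 - 5.1443*g - 0.1666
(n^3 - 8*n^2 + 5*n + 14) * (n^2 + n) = n^5 - 7*n^4 - 3*n^3 + 19*n^2 + 14*n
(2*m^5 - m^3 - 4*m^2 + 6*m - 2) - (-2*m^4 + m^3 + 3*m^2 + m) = 2*m^5 + 2*m^4 - 2*m^3 - 7*m^2 + 5*m - 2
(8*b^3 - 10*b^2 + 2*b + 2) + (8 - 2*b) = 8*b^3 - 10*b^2 + 10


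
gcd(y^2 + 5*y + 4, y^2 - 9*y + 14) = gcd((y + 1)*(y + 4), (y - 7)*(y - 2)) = 1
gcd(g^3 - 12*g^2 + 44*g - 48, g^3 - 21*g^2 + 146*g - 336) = g - 6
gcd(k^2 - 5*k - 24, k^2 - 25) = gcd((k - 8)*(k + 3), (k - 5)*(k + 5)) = 1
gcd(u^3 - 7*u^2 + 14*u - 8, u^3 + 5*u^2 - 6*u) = u - 1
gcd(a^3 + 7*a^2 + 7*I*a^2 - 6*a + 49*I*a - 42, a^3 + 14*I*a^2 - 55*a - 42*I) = a^2 + 7*I*a - 6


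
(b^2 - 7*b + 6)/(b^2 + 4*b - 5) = (b - 6)/(b + 5)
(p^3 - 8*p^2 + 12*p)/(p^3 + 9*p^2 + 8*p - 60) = p*(p - 6)/(p^2 + 11*p + 30)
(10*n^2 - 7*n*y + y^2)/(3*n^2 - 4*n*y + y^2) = (10*n^2 - 7*n*y + y^2)/(3*n^2 - 4*n*y + y^2)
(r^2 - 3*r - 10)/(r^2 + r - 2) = (r - 5)/(r - 1)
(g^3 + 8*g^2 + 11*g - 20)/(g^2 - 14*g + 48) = (g^3 + 8*g^2 + 11*g - 20)/(g^2 - 14*g + 48)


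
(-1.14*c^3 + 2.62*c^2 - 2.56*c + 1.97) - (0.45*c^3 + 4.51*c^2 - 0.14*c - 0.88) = -1.59*c^3 - 1.89*c^2 - 2.42*c + 2.85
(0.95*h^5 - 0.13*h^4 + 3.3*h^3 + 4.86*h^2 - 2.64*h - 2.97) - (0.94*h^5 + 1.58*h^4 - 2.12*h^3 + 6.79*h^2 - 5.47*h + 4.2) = 0.01*h^5 - 1.71*h^4 + 5.42*h^3 - 1.93*h^2 + 2.83*h - 7.17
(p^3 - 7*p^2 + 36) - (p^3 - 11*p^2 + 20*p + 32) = 4*p^2 - 20*p + 4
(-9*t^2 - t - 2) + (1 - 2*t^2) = -11*t^2 - t - 1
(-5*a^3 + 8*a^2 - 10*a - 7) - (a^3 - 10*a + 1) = -6*a^3 + 8*a^2 - 8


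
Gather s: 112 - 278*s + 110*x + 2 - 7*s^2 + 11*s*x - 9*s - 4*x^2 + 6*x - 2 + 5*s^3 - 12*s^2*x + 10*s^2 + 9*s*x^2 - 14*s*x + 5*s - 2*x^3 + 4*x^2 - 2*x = 5*s^3 + s^2*(3 - 12*x) + s*(9*x^2 - 3*x - 282) - 2*x^3 + 114*x + 112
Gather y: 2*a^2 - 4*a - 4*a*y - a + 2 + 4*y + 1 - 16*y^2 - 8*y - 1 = 2*a^2 - 5*a - 16*y^2 + y*(-4*a - 4) + 2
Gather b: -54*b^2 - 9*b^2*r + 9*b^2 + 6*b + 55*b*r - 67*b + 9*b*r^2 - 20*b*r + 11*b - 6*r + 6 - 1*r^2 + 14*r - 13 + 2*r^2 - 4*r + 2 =b^2*(-9*r - 45) + b*(9*r^2 + 35*r - 50) + r^2 + 4*r - 5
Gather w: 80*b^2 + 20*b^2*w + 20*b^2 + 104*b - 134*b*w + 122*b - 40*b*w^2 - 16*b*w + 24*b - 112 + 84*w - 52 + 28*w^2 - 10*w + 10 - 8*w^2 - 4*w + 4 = 100*b^2 + 250*b + w^2*(20 - 40*b) + w*(20*b^2 - 150*b + 70) - 150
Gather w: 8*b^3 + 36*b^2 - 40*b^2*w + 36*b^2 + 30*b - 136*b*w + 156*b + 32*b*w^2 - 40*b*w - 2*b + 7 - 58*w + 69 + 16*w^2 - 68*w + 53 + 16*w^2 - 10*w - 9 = 8*b^3 + 72*b^2 + 184*b + w^2*(32*b + 32) + w*(-40*b^2 - 176*b - 136) + 120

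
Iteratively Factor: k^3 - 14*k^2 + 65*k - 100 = (k - 5)*(k^2 - 9*k + 20) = (k - 5)*(k - 4)*(k - 5)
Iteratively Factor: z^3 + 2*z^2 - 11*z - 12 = (z + 1)*(z^2 + z - 12) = (z - 3)*(z + 1)*(z + 4)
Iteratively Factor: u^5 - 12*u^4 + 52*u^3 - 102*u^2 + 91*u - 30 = (u - 2)*(u^4 - 10*u^3 + 32*u^2 - 38*u + 15) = (u - 5)*(u - 2)*(u^3 - 5*u^2 + 7*u - 3) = (u - 5)*(u - 3)*(u - 2)*(u^2 - 2*u + 1) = (u - 5)*(u - 3)*(u - 2)*(u - 1)*(u - 1)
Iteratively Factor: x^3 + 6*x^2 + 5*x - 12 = (x + 4)*(x^2 + 2*x - 3) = (x + 3)*(x + 4)*(x - 1)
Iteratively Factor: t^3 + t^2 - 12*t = (t - 3)*(t^2 + 4*t) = t*(t - 3)*(t + 4)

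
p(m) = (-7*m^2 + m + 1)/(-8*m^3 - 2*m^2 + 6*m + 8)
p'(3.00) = -0.11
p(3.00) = 0.28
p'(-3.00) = -0.14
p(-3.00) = -0.35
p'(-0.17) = 0.41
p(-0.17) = 0.09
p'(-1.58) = -0.44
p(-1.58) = -0.72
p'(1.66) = -0.98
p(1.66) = 0.69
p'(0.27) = -0.33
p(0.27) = 0.08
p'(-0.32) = 0.90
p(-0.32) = -0.01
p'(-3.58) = -0.09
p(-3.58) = -0.28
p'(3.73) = -0.06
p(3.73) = 0.22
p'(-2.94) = -0.14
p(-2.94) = -0.35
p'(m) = (1 - 14*m)/(-8*m^3 - 2*m^2 + 6*m + 8) + (-7*m^2 + m + 1)*(24*m^2 + 4*m - 6)/(-8*m^3 - 2*m^2 + 6*m + 8)^2 = (-28*m^4 + 8*m^3 - 8*m^2 - 54*m + 1)/(2*(16*m^6 + 8*m^5 - 23*m^4 - 38*m^3 + m^2 + 24*m + 16))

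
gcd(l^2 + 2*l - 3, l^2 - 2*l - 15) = l + 3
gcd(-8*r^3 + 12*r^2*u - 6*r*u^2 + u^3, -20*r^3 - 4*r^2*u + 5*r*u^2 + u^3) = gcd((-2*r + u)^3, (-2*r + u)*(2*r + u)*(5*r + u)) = 2*r - u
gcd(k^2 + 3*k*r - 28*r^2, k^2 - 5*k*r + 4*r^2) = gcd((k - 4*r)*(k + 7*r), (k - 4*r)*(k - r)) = -k + 4*r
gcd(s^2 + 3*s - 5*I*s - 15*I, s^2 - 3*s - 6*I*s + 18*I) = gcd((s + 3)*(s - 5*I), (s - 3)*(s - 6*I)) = 1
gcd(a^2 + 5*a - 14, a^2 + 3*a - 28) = a + 7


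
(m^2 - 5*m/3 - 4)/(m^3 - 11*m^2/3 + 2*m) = (3*m + 4)/(m*(3*m - 2))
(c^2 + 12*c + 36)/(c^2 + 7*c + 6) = (c + 6)/(c + 1)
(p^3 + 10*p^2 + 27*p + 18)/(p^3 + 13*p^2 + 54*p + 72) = (p + 1)/(p + 4)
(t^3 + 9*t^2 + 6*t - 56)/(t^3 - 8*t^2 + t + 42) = (t^3 + 9*t^2 + 6*t - 56)/(t^3 - 8*t^2 + t + 42)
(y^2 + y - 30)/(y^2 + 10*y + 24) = (y - 5)/(y + 4)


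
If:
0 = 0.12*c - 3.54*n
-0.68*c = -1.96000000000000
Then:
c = 2.88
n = 0.10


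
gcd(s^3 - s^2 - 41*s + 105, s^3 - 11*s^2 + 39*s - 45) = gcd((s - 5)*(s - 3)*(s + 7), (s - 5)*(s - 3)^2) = s^2 - 8*s + 15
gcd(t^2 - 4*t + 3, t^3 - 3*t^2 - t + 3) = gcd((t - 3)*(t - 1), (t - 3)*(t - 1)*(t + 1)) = t^2 - 4*t + 3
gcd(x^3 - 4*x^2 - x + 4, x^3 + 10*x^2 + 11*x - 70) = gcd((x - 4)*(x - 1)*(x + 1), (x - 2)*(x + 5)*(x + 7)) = 1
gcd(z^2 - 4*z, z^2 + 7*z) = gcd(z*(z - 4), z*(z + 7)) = z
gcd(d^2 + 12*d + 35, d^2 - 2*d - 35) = d + 5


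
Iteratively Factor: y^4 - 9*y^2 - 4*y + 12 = (y - 3)*(y^3 + 3*y^2 - 4) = (y - 3)*(y + 2)*(y^2 + y - 2) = (y - 3)*(y - 1)*(y + 2)*(y + 2)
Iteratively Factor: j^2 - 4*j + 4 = (j - 2)*(j - 2)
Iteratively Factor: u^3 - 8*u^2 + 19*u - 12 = (u - 4)*(u^2 - 4*u + 3) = (u - 4)*(u - 1)*(u - 3)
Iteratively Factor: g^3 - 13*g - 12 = (g + 3)*(g^2 - 3*g - 4) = (g + 1)*(g + 3)*(g - 4)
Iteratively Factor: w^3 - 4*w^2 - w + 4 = (w + 1)*(w^2 - 5*w + 4) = (w - 4)*(w + 1)*(w - 1)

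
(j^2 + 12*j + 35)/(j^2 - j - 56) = (j + 5)/(j - 8)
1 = 1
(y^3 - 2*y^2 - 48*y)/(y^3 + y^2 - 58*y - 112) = y*(y + 6)/(y^2 + 9*y + 14)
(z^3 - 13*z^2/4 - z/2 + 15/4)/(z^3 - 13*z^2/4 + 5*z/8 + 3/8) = 2*(4*z^2 - z - 5)/(8*z^2 - 2*z - 1)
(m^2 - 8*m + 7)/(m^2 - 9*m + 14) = (m - 1)/(m - 2)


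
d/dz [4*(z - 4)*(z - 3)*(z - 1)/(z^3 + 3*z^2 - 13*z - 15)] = 4*(11*z^2 + 2*z - 49)/(z^4 + 12*z^3 + 46*z^2 + 60*z + 25)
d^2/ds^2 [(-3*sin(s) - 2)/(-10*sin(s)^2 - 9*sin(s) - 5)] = (-300*sin(s)^5 - 530*sin(s)^4 + 960*sin(s)^3 + 1573*sin(s)^2 + 195*sin(s) - 146)/(10*sin(s)^2 + 9*sin(s) + 5)^3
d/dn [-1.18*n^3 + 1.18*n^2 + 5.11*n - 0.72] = -3.54*n^2 + 2.36*n + 5.11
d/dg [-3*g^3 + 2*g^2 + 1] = g*(4 - 9*g)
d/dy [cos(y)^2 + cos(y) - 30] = -sin(y) - sin(2*y)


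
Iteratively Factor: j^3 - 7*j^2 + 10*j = (j - 2)*(j^2 - 5*j) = (j - 5)*(j - 2)*(j)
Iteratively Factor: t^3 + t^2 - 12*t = (t + 4)*(t^2 - 3*t) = t*(t + 4)*(t - 3)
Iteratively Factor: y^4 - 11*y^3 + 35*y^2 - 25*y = (y - 5)*(y^3 - 6*y^2 + 5*y) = (y - 5)*(y - 1)*(y^2 - 5*y) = y*(y - 5)*(y - 1)*(y - 5)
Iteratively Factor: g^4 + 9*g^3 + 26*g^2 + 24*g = (g + 3)*(g^3 + 6*g^2 + 8*g) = g*(g + 3)*(g^2 + 6*g + 8) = g*(g + 2)*(g + 3)*(g + 4)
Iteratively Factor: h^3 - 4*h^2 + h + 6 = (h + 1)*(h^2 - 5*h + 6) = (h - 2)*(h + 1)*(h - 3)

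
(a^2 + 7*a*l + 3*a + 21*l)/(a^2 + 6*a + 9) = (a + 7*l)/(a + 3)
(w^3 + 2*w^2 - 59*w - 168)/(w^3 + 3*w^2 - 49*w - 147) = (w - 8)/(w - 7)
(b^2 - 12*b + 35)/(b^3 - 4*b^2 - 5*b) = (b - 7)/(b*(b + 1))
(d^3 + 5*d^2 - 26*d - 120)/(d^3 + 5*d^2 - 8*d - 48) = (d^2 + d - 30)/(d^2 + d - 12)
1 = 1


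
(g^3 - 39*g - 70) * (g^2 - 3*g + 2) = g^5 - 3*g^4 - 37*g^3 + 47*g^2 + 132*g - 140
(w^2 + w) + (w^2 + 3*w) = 2*w^2 + 4*w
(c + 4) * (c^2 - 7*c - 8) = c^3 - 3*c^2 - 36*c - 32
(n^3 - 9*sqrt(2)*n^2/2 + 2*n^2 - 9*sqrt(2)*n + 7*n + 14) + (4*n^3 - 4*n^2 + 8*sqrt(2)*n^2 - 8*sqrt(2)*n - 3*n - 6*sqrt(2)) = 5*n^3 - 2*n^2 + 7*sqrt(2)*n^2/2 - 17*sqrt(2)*n + 4*n - 6*sqrt(2) + 14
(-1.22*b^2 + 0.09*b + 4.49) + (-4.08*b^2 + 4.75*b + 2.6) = -5.3*b^2 + 4.84*b + 7.09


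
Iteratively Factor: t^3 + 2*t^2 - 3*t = (t)*(t^2 + 2*t - 3) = t*(t + 3)*(t - 1)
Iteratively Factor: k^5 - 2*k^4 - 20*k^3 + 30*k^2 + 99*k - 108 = (k - 1)*(k^4 - k^3 - 21*k^2 + 9*k + 108) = (k - 1)*(k + 3)*(k^3 - 4*k^2 - 9*k + 36) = (k - 3)*(k - 1)*(k + 3)*(k^2 - k - 12) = (k - 4)*(k - 3)*(k - 1)*(k + 3)*(k + 3)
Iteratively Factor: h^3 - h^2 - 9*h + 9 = (h + 3)*(h^2 - 4*h + 3) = (h - 1)*(h + 3)*(h - 3)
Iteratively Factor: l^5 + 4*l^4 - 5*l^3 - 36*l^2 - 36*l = (l - 3)*(l^4 + 7*l^3 + 16*l^2 + 12*l) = (l - 3)*(l + 2)*(l^3 + 5*l^2 + 6*l) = (l - 3)*(l + 2)*(l + 3)*(l^2 + 2*l) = (l - 3)*(l + 2)^2*(l + 3)*(l)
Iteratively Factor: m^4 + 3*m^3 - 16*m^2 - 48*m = (m + 3)*(m^3 - 16*m) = (m - 4)*(m + 3)*(m^2 + 4*m) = (m - 4)*(m + 3)*(m + 4)*(m)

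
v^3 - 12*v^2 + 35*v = v*(v - 7)*(v - 5)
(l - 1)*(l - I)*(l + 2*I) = l^3 - l^2 + I*l^2 + 2*l - I*l - 2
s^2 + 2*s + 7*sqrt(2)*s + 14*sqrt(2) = (s + 2)*(s + 7*sqrt(2))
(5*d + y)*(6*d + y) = 30*d^2 + 11*d*y + y^2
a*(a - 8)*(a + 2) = a^3 - 6*a^2 - 16*a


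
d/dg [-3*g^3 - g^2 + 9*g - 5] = -9*g^2 - 2*g + 9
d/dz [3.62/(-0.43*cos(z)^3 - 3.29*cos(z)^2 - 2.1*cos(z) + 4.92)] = (4.6698*sin(z)^2 - 23.8196*cos(z) - 12.2718)*sin(z)/(0.43*cos(z)^3 + 3.29*cos(z)^2 + 2.1*cos(z) - 4.92)^2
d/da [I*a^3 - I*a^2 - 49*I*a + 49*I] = I*(3*a^2 - 2*a - 49)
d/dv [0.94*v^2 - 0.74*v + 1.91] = 1.88*v - 0.74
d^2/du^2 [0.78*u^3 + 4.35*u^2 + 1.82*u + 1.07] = 4.68*u + 8.7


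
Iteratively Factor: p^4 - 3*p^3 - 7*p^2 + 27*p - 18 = (p - 2)*(p^3 - p^2 - 9*p + 9) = (p - 3)*(p - 2)*(p^2 + 2*p - 3) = (p - 3)*(p - 2)*(p - 1)*(p + 3)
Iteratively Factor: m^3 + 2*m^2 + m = (m + 1)*(m^2 + m) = m*(m + 1)*(m + 1)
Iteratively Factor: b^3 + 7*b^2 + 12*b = (b)*(b^2 + 7*b + 12) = b*(b + 3)*(b + 4)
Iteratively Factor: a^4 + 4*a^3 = (a)*(a^3 + 4*a^2) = a^2*(a^2 + 4*a) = a^3*(a + 4)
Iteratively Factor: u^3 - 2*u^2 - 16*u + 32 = (u + 4)*(u^2 - 6*u + 8) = (u - 4)*(u + 4)*(u - 2)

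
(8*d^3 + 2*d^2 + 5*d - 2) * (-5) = -40*d^3 - 10*d^2 - 25*d + 10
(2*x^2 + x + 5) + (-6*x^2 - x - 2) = 3 - 4*x^2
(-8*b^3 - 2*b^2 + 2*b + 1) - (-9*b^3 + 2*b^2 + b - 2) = b^3 - 4*b^2 + b + 3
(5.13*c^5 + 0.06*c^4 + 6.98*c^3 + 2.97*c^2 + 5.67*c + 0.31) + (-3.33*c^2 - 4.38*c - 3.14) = 5.13*c^5 + 0.06*c^4 + 6.98*c^3 - 0.36*c^2 + 1.29*c - 2.83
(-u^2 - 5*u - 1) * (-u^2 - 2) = u^4 + 5*u^3 + 3*u^2 + 10*u + 2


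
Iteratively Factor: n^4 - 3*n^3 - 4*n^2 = (n)*(n^3 - 3*n^2 - 4*n) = n*(n + 1)*(n^2 - 4*n) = n^2*(n + 1)*(n - 4)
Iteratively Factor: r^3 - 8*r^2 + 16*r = (r)*(r^2 - 8*r + 16) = r*(r - 4)*(r - 4)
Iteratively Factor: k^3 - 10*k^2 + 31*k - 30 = (k - 3)*(k^2 - 7*k + 10) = (k - 3)*(k - 2)*(k - 5)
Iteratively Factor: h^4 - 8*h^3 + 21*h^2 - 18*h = (h)*(h^3 - 8*h^2 + 21*h - 18) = h*(h - 3)*(h^2 - 5*h + 6) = h*(h - 3)*(h - 2)*(h - 3)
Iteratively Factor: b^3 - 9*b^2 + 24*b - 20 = (b - 2)*(b^2 - 7*b + 10) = (b - 5)*(b - 2)*(b - 2)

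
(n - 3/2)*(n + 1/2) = n^2 - n - 3/4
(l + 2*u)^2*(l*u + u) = l^3*u + 4*l^2*u^2 + l^2*u + 4*l*u^3 + 4*l*u^2 + 4*u^3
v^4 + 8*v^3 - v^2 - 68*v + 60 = (v - 2)*(v - 1)*(v + 5)*(v + 6)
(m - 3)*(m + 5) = m^2 + 2*m - 15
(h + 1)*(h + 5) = h^2 + 6*h + 5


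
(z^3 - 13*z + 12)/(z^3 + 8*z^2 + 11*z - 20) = (z - 3)/(z + 5)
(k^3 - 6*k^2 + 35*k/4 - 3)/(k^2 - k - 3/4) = (2*k^2 - 9*k + 4)/(2*k + 1)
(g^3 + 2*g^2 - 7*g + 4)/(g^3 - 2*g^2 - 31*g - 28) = (g^2 - 2*g + 1)/(g^2 - 6*g - 7)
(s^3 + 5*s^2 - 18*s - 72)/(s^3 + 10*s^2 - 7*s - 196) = (s^2 + 9*s + 18)/(s^2 + 14*s + 49)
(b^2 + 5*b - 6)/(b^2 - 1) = (b + 6)/(b + 1)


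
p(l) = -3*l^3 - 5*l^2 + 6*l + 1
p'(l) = -9*l^2 - 10*l + 6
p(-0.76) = -5.13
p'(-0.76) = 8.40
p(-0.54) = -3.23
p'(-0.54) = 8.78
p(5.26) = -542.37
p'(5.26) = -295.61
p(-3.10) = 23.72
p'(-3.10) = -49.49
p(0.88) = 0.36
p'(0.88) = -9.77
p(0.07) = 1.39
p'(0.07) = 5.26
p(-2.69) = 7.07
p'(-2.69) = -32.22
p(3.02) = -109.11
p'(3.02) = -106.28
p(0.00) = 1.00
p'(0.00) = 6.00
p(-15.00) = 8911.00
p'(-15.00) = -1869.00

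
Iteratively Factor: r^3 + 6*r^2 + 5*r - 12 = (r + 3)*(r^2 + 3*r - 4) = (r - 1)*(r + 3)*(r + 4)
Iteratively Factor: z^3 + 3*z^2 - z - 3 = (z - 1)*(z^2 + 4*z + 3) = (z - 1)*(z + 3)*(z + 1)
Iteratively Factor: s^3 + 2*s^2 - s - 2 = (s + 2)*(s^2 - 1) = (s + 1)*(s + 2)*(s - 1)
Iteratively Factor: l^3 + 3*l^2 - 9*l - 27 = (l - 3)*(l^2 + 6*l + 9) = (l - 3)*(l + 3)*(l + 3)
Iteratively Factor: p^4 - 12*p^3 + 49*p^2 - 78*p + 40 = (p - 4)*(p^3 - 8*p^2 + 17*p - 10) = (p - 4)*(p - 1)*(p^2 - 7*p + 10) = (p - 4)*(p - 2)*(p - 1)*(p - 5)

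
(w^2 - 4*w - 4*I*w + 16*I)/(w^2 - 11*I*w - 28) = (w - 4)/(w - 7*I)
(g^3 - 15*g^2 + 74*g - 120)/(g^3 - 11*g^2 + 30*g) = (g - 4)/g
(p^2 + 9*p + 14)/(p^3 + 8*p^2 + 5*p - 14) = 1/(p - 1)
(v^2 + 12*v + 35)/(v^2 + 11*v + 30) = (v + 7)/(v + 6)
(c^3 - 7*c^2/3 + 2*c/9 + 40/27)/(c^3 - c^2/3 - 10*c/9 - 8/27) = (3*c - 5)/(3*c + 1)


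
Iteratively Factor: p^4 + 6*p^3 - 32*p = (p - 2)*(p^3 + 8*p^2 + 16*p) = (p - 2)*(p + 4)*(p^2 + 4*p) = p*(p - 2)*(p + 4)*(p + 4)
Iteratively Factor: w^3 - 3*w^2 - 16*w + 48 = (w + 4)*(w^2 - 7*w + 12) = (w - 3)*(w + 4)*(w - 4)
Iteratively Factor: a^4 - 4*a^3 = (a)*(a^3 - 4*a^2) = a^2*(a^2 - 4*a) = a^2*(a - 4)*(a)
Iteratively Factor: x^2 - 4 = (x - 2)*(x + 2)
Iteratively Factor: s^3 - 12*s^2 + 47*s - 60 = (s - 4)*(s^2 - 8*s + 15) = (s - 5)*(s - 4)*(s - 3)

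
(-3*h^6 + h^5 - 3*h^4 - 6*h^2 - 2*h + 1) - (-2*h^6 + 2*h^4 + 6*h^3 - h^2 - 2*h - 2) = -h^6 + h^5 - 5*h^4 - 6*h^3 - 5*h^2 + 3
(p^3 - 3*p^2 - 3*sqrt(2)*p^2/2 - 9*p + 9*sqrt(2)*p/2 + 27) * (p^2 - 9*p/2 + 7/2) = p^5 - 15*p^4/2 - 3*sqrt(2)*p^4/2 + 8*p^3 + 45*sqrt(2)*p^3/4 - 51*sqrt(2)*p^2/2 + 57*p^2 - 153*p + 63*sqrt(2)*p/4 + 189/2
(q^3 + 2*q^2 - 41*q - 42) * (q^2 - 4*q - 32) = q^5 - 2*q^4 - 81*q^3 + 58*q^2 + 1480*q + 1344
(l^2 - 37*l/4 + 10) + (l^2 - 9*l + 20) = 2*l^2 - 73*l/4 + 30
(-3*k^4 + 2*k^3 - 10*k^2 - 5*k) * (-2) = 6*k^4 - 4*k^3 + 20*k^2 + 10*k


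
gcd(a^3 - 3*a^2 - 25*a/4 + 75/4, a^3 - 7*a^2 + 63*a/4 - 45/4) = a^2 - 11*a/2 + 15/2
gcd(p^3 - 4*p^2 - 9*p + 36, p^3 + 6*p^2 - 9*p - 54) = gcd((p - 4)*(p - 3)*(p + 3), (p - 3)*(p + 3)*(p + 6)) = p^2 - 9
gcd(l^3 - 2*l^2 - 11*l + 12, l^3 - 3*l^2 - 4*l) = l - 4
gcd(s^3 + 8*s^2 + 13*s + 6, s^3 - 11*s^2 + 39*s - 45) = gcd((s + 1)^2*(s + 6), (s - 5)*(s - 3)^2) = 1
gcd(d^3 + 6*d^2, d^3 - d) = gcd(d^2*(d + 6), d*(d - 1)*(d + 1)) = d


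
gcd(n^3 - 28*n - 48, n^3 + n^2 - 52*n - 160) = n + 4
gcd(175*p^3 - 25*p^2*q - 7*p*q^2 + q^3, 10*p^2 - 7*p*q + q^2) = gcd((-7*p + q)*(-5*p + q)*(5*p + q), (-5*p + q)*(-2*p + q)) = 5*p - q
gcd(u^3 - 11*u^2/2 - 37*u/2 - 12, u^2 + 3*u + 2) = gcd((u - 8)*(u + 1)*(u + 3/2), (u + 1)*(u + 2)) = u + 1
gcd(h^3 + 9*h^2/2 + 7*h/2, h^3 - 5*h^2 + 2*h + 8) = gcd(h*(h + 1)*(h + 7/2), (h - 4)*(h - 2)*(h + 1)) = h + 1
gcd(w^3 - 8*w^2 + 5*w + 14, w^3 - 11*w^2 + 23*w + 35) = w^2 - 6*w - 7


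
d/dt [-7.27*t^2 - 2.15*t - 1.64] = -14.54*t - 2.15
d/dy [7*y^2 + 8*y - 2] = 14*y + 8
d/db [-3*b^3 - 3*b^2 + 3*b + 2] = -9*b^2 - 6*b + 3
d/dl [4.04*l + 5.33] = 4.04000000000000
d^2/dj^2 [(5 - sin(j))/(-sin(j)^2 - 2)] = (-9*sin(j)^5 + 20*sin(j)^4 - 70*sin(j)^2 - sin(j)/2 - 6*sin(3*j) + sin(5*j)/2 + 20)/(sin(j)^2 + 2)^3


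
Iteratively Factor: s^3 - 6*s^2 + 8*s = (s - 2)*(s^2 - 4*s) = s*(s - 2)*(s - 4)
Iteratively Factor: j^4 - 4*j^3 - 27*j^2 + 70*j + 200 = (j + 2)*(j^3 - 6*j^2 - 15*j + 100) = (j - 5)*(j + 2)*(j^2 - j - 20) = (j - 5)^2*(j + 2)*(j + 4)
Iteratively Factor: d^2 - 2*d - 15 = (d - 5)*(d + 3)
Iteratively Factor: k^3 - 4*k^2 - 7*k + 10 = (k + 2)*(k^2 - 6*k + 5) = (k - 1)*(k + 2)*(k - 5)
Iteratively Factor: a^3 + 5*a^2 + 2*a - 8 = (a + 4)*(a^2 + a - 2) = (a - 1)*(a + 4)*(a + 2)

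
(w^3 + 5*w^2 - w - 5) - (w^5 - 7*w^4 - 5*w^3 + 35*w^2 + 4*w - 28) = -w^5 + 7*w^4 + 6*w^3 - 30*w^2 - 5*w + 23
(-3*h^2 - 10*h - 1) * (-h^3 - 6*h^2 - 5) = 3*h^5 + 28*h^4 + 61*h^3 + 21*h^2 + 50*h + 5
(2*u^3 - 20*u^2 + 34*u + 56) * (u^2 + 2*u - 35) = 2*u^5 - 16*u^4 - 76*u^3 + 824*u^2 - 1078*u - 1960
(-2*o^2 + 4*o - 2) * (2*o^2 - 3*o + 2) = -4*o^4 + 14*o^3 - 20*o^2 + 14*o - 4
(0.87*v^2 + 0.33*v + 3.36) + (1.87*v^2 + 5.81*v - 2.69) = 2.74*v^2 + 6.14*v + 0.67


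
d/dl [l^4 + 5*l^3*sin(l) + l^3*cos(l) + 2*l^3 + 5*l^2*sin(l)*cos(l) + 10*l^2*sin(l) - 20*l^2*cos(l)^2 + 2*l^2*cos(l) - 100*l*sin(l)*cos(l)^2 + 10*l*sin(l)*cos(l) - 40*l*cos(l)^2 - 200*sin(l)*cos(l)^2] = -l^3*sin(l) + 5*l^3*cos(l) + 4*l^3 + 20*l^2*sin(2*l) + 13*sqrt(2)*l^2*sin(l + pi/4) + 5*l^2*cos(2*l) + 6*l^2 + 20*l*sin(l) + 45*l*sin(2*l) - 21*l*cos(l) - 10*l*cos(2*l) - 75*l*cos(3*l) - 20*l - 25*sin(l) + 5*sin(2*l) - 25*sin(3*l) - 50*cos(l) - 20*cos(2*l) - 150*cos(3*l) - 20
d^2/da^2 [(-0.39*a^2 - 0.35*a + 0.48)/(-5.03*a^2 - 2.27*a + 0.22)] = (8.804512*a^3 - 70.277148*a^2 - 30.560268*a - 5.621788)/(127.263527*a^6 + 172.299129*a^5 + 61.058667*a^4 - 3.374809*a^3 - 2.670558*a^2 + 0.329604*a - 0.010648)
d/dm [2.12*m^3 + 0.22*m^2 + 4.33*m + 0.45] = 6.36*m^2 + 0.44*m + 4.33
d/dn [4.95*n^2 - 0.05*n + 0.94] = 9.9*n - 0.05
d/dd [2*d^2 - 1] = 4*d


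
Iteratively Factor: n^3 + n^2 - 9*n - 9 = (n - 3)*(n^2 + 4*n + 3) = (n - 3)*(n + 3)*(n + 1)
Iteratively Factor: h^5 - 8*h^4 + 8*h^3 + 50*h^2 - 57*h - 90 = (h - 3)*(h^4 - 5*h^3 - 7*h^2 + 29*h + 30) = (h - 3)^2*(h^3 - 2*h^2 - 13*h - 10) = (h - 3)^2*(h + 2)*(h^2 - 4*h - 5) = (h - 5)*(h - 3)^2*(h + 2)*(h + 1)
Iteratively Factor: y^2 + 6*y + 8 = (y + 2)*(y + 4)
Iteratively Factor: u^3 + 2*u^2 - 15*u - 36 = (u + 3)*(u^2 - u - 12) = (u - 4)*(u + 3)*(u + 3)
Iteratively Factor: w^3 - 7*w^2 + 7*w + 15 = (w - 5)*(w^2 - 2*w - 3) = (w - 5)*(w - 3)*(w + 1)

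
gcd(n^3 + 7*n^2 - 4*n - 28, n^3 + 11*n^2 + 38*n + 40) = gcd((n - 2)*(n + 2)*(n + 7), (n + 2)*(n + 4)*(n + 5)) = n + 2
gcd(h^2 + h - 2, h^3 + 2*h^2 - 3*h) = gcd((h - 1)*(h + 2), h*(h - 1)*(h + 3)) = h - 1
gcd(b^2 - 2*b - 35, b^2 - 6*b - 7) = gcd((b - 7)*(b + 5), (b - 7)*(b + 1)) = b - 7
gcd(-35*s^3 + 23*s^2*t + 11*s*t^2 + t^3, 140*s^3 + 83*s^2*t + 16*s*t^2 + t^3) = 35*s^2 + 12*s*t + t^2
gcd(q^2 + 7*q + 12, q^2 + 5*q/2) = 1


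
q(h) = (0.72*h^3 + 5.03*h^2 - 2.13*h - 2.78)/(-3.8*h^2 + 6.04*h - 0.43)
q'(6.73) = -0.12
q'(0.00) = 95.77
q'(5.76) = -0.09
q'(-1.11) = 0.40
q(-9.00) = 0.28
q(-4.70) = -0.39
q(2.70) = -3.58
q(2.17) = -4.53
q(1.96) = -5.58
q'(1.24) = 19.66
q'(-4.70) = -0.13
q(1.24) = 3.03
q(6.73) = -3.26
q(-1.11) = -0.41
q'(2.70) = 0.93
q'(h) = (7.6*h - 6.04)*(0.72*h^3 + 5.03*h^2 - 2.13*h - 2.78)/(-3.8*h^2 + 6.04*h - 0.43)^2 + (2.16*h^2 + 10.06*h - 2.13)/(-3.8*h^2 + 6.04*h - 0.43)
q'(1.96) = 7.37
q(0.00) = 6.47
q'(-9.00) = -0.17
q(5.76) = -3.16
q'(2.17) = 3.35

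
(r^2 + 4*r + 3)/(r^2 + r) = (r + 3)/r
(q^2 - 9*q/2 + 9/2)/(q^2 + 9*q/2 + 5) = (2*q^2 - 9*q + 9)/(2*q^2 + 9*q + 10)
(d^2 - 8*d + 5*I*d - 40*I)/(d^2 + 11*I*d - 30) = (d - 8)/(d + 6*I)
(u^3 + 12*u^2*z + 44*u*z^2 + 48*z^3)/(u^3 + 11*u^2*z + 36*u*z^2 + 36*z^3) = (u + 4*z)/(u + 3*z)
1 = 1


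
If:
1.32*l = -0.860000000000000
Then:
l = -0.65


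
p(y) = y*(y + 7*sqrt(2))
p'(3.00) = 15.90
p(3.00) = 38.70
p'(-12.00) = -14.10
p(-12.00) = 25.21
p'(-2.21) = 5.48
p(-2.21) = -16.99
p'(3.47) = 16.84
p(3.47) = 46.39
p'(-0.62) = 8.66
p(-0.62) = -5.75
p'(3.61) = 17.12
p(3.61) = 48.77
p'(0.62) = 11.14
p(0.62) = 6.52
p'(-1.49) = 6.92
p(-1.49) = -12.53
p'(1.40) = 12.70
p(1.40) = 15.82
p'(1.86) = 13.62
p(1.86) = 21.87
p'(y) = 2*y + 7*sqrt(2)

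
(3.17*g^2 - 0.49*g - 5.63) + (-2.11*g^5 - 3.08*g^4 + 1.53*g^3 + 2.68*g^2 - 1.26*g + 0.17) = -2.11*g^5 - 3.08*g^4 + 1.53*g^3 + 5.85*g^2 - 1.75*g - 5.46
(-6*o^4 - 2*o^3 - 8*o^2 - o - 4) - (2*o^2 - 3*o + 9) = -6*o^4 - 2*o^3 - 10*o^2 + 2*o - 13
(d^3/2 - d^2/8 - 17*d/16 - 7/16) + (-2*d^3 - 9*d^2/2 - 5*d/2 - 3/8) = -3*d^3/2 - 37*d^2/8 - 57*d/16 - 13/16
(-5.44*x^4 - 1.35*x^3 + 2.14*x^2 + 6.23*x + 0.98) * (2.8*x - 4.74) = -15.232*x^5 + 22.0056*x^4 + 12.391*x^3 + 7.3004*x^2 - 26.7862*x - 4.6452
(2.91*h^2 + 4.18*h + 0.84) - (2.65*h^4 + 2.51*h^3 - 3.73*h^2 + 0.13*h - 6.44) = -2.65*h^4 - 2.51*h^3 + 6.64*h^2 + 4.05*h + 7.28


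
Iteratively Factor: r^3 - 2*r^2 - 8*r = (r - 4)*(r^2 + 2*r) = r*(r - 4)*(r + 2)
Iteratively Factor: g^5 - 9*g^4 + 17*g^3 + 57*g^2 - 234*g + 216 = (g + 3)*(g^4 - 12*g^3 + 53*g^2 - 102*g + 72) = (g - 3)*(g + 3)*(g^3 - 9*g^2 + 26*g - 24) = (g - 3)*(g - 2)*(g + 3)*(g^2 - 7*g + 12) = (g - 3)^2*(g - 2)*(g + 3)*(g - 4)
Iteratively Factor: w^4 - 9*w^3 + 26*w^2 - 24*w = (w - 2)*(w^3 - 7*w^2 + 12*w) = (w - 4)*(w - 2)*(w^2 - 3*w) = (w - 4)*(w - 3)*(w - 2)*(w)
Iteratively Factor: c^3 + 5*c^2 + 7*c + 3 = (c + 3)*(c^2 + 2*c + 1) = (c + 1)*(c + 3)*(c + 1)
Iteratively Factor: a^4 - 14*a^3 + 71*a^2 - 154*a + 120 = (a - 3)*(a^3 - 11*a^2 + 38*a - 40) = (a - 4)*(a - 3)*(a^2 - 7*a + 10) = (a - 5)*(a - 4)*(a - 3)*(a - 2)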